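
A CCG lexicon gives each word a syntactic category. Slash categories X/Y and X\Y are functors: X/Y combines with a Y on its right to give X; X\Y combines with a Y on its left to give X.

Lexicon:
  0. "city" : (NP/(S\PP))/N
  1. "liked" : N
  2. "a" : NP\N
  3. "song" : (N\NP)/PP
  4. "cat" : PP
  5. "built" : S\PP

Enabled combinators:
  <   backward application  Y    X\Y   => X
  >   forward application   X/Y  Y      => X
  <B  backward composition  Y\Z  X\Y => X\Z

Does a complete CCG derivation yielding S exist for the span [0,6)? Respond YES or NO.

NO

(NP/(S\PP))/N N NP\N (N\NP)/PP PP S\PP
CKY chart[0,6] = {NP}; S ∉ chart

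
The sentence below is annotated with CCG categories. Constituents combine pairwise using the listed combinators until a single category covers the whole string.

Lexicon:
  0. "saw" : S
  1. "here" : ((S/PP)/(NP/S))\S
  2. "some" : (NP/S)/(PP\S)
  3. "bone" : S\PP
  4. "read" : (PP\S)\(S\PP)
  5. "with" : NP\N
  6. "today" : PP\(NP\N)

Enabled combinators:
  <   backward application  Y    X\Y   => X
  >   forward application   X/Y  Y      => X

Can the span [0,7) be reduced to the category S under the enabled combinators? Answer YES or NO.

[0,7] S   >
  [0,5] S/PP   >
    [0,2] (S/PP)/(NP/S)   <
      [0,1] "saw" : S
      [1,2] "here" : ((S/PP)/(NP/S))\S
    [2,5] NP/S   >
      [2,3] "some" : (NP/S)/(PP\S)
      [3,5] PP\S   <
        [3,4] "bone" : S\PP
        [4,5] "read" : (PP\S)\(S\PP)
  [5,7] PP   <
    [5,6] "with" : NP\N
    [6,7] "today" : PP\(NP\N)

YES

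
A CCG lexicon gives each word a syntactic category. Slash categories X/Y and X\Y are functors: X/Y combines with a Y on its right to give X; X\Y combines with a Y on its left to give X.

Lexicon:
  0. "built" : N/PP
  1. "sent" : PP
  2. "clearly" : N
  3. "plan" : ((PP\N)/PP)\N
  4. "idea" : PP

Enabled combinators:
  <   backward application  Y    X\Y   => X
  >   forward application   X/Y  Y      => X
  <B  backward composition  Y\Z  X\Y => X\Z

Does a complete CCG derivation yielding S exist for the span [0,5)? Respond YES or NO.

NO

N/PP PP N ((PP\N)/PP)\N PP
CKY chart[0,5] = {PP}; S ∉ chart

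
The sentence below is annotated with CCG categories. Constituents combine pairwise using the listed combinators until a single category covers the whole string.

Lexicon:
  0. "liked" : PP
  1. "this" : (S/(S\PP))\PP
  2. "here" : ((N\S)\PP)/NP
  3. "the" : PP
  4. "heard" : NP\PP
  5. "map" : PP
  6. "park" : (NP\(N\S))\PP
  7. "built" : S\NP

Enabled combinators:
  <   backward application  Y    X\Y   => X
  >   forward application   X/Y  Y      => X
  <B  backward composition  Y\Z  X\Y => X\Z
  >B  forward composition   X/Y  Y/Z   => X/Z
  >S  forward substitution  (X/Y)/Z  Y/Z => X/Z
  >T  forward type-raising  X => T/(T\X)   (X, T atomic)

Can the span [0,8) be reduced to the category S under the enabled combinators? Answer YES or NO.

[0,8] S   >
  [0,2] S/(S\PP)   <
    [0,1] "liked" : PP
    [1,2] "this" : (S/(S\PP))\PP
  [2,8] S\PP   <B
    [2,7] NP\PP   <B
      [2,5] (N\S)\PP   >
        [2,3] "here" : ((N\S)\PP)/NP
        [3,5] NP   >
          [3,4] NP/(NP\PP)   >T
            [3,4] "the" : PP
          [4,5] "heard" : NP\PP
      [5,7] NP\(N\S)   <
        [5,6] "map" : PP
        [6,7] "park" : (NP\(N\S))\PP
    [7,8] "built" : S\NP

YES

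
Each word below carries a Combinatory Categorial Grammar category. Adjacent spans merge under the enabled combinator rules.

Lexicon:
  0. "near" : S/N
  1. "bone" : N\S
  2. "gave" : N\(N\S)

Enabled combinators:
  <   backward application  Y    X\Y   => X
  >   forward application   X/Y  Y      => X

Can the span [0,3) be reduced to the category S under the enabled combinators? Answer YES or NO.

YES

[0,3] S   >
  [0,1] "near" : S/N
  [1,3] N   <
    [1,2] "bone" : N\S
    [2,3] "gave" : N\(N\S)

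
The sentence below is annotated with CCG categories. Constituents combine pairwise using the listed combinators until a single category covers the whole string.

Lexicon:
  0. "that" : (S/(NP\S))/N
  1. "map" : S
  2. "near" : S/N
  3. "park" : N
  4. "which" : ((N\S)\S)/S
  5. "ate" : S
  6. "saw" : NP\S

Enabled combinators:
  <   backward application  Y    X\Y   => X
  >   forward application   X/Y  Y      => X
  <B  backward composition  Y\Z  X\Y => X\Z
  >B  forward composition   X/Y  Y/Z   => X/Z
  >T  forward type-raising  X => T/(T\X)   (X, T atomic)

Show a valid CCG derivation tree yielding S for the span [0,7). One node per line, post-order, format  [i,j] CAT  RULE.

[0,7] S   >
  [0,6] S/(NP\S)   >
    [0,1] "that" : (S/(NP\S))/N
    [1,6] N   >
      [1,2] N/(N\S)   >T
        [1,2] "map" : S
      [2,6] N\S   <
        [2,4] S   >
          [2,3] "near" : S/N
          [3,4] "park" : N
        [4,6] (N\S)\S   >
          [4,5] "which" : ((N\S)\S)/S
          [5,6] "ate" : S
  [6,7] "saw" : NP\S

[0,1] (S/(NP\S))/N  lex  "that"
[1,2] S  lex  "map"
[1,2] N/(N\S)  >T
[2,3] S/N  lex  "near"
[3,4] N  lex  "park"
[2,4] S  >  k=3
[4,5] ((N\S)\S)/S  lex  "which"
[5,6] S  lex  "ate"
[4,6] (N\S)\S  >  k=5
[2,6] N\S  <  k=4
[1,6] N  >  k=2
[0,6] S/(NP\S)  >  k=1
[6,7] NP\S  lex  "saw"
[0,7] S  >  k=6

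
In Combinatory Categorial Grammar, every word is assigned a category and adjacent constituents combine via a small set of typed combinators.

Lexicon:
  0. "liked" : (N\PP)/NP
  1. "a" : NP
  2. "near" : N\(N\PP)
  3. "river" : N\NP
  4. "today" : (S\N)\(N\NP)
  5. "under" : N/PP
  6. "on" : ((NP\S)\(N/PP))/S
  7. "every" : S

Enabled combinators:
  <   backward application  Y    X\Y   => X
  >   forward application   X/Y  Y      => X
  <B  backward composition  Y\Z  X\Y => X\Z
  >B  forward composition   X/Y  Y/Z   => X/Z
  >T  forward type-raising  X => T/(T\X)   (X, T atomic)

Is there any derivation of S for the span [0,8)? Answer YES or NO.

(N\PP)/NP NP N\(N\PP) N\NP (S\N)\(N\NP) N/PP ((NP\S)\(N/PP))/S S
CKY chart[0,8] = {N/(N\NP), NP, NP/(NP\NP), PP/(PP\NP), S/(S\NP)}; S ∉ chart

NO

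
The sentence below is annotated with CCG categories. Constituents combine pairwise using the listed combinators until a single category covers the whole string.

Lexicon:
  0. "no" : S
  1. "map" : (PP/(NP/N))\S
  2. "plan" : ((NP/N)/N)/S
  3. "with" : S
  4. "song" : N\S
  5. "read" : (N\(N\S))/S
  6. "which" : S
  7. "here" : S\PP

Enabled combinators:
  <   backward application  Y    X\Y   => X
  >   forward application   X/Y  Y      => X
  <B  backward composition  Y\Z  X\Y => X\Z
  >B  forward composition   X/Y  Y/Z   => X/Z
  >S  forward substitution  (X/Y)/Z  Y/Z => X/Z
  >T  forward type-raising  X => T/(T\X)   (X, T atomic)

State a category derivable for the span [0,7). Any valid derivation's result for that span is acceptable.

[0,8] S   <
  [0,7] PP   >
    [0,2] PP/(NP/N)   <
      [0,1] "no" : S
      [1,2] "map" : (PP/(NP/N))\S
    [2,7] NP/N   >
      [2,4] (NP/N)/N   >
        [2,3] "plan" : ((NP/N)/N)/S
        [3,4] "with" : S
      [4,7] N   <
        [4,5] "song" : N\S
        [5,7] N\(N\S)   >
          [5,6] "read" : (N\(N\S))/S
          [6,7] "which" : S
  [7,8] "here" : S\PP

PP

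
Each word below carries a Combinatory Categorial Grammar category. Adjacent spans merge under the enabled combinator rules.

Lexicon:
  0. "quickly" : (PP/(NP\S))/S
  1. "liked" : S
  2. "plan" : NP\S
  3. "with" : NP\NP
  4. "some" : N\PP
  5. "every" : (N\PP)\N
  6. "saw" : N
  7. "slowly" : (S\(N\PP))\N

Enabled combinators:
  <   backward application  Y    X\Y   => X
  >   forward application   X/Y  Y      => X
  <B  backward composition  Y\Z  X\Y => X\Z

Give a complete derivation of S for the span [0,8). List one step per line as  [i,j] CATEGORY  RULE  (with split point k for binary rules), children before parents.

[0,8] S   <
  [0,6] N\PP   <
    [0,5] N   <
      [0,4] PP   >
        [0,2] PP/(NP\S)   >
          [0,1] "quickly" : (PP/(NP\S))/S
          [1,2] "liked" : S
        [2,4] NP\S   <B
          [2,3] "plan" : NP\S
          [3,4] "with" : NP\NP
      [4,5] "some" : N\PP
    [5,6] "every" : (N\PP)\N
  [6,8] S\(N\PP)   <
    [6,7] "saw" : N
    [7,8] "slowly" : (S\(N\PP))\N

[0,1] (PP/(NP\S))/S  lex  "quickly"
[1,2] S  lex  "liked"
[0,2] PP/(NP\S)  >  k=1
[2,3] NP\S  lex  "plan"
[3,4] NP\NP  lex  "with"
[2,4] NP\S  <B  k=3
[0,4] PP  >  k=2
[4,5] N\PP  lex  "some"
[0,5] N  <  k=4
[5,6] (N\PP)\N  lex  "every"
[0,6] N\PP  <  k=5
[6,7] N  lex  "saw"
[7,8] (S\(N\PP))\N  lex  "slowly"
[6,8] S\(N\PP)  <  k=7
[0,8] S  <  k=6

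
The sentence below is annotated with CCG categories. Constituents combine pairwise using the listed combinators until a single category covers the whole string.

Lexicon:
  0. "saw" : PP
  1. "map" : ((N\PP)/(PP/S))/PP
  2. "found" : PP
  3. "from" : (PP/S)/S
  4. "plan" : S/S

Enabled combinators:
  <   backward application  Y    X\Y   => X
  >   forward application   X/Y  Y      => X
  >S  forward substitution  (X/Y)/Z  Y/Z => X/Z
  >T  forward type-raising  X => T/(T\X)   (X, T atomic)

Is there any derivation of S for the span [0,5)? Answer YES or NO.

NO

PP ((N\PP)/(PP/S))/PP PP (PP/S)/S S/S
CKY chart[0,5] = {N, N/(N\N), NP/(NP\N), PP/(PP\N), S/(S\N)}; S ∉ chart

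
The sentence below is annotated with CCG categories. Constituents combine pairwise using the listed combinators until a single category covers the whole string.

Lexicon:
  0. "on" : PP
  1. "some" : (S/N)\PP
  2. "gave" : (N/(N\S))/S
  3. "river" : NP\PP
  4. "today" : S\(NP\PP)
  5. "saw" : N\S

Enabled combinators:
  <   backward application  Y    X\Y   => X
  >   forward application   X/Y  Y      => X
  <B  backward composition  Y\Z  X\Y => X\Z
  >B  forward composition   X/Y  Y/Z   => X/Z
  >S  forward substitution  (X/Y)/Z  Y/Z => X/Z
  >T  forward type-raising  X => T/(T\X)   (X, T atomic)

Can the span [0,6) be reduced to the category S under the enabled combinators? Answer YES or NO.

[0,6] S   >
  [0,2] S/N   <
    [0,1] "on" : PP
    [1,2] "some" : (S/N)\PP
  [2,6] N   >
    [2,5] N/(N\S)   >
      [2,3] "gave" : (N/(N\S))/S
      [3,5] S   <
        [3,4] "river" : NP\PP
        [4,5] "today" : S\(NP\PP)
    [5,6] "saw" : N\S

YES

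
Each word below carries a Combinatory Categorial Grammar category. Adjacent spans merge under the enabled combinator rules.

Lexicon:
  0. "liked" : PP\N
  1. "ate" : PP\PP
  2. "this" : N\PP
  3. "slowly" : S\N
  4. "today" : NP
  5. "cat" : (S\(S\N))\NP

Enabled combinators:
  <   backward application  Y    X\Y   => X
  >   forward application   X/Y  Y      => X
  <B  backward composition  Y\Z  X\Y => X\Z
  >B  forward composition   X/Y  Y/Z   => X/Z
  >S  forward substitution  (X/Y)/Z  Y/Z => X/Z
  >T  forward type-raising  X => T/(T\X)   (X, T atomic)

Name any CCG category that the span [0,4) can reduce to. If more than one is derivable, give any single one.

[0,6] S   <
  [0,4] S\N   <B
    [0,1] "liked" : PP\N
    [1,4] S\PP   <B
      [1,3] N\PP   <B
        [1,2] "ate" : PP\PP
        [2,3] "this" : N\PP
      [3,4] "slowly" : S\N
  [4,6] S\(S\N)   <
    [4,5] "today" : NP
    [5,6] "cat" : (S\(S\N))\NP

S\N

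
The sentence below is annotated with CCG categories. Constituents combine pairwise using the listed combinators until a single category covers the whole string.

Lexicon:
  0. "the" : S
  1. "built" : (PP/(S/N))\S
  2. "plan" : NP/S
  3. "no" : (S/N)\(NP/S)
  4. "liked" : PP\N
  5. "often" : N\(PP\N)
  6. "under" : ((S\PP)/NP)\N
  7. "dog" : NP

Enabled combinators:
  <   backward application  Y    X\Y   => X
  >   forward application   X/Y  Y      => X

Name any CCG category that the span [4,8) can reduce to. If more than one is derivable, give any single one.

S\PP

[0,8] S   <
  [0,4] PP   >
    [0,2] PP/(S/N)   <
      [0,1] "the" : S
      [1,2] "built" : (PP/(S/N))\S
    [2,4] S/N   <
      [2,3] "plan" : NP/S
      [3,4] "no" : (S/N)\(NP/S)
  [4,8] S\PP   >
    [4,7] (S\PP)/NP   <
      [4,6] N   <
        [4,5] "liked" : PP\N
        [5,6] "often" : N\(PP\N)
      [6,7] "under" : ((S\PP)/NP)\N
    [7,8] "dog" : NP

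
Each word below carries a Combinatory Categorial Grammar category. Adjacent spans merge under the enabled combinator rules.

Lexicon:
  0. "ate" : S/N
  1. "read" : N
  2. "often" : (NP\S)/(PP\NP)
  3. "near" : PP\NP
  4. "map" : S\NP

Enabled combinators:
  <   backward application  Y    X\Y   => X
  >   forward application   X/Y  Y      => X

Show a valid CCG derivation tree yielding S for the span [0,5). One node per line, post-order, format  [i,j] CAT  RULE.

[0,5] S   <
  [0,4] NP   <
    [0,2] S   >
      [0,1] "ate" : S/N
      [1,2] "read" : N
    [2,4] NP\S   >
      [2,3] "often" : (NP\S)/(PP\NP)
      [3,4] "near" : PP\NP
  [4,5] "map" : S\NP

[0,1] S/N  lex  "ate"
[1,2] N  lex  "read"
[0,2] S  >  k=1
[2,3] (NP\S)/(PP\NP)  lex  "often"
[3,4] PP\NP  lex  "near"
[2,4] NP\S  >  k=3
[0,4] NP  <  k=2
[4,5] S\NP  lex  "map"
[0,5] S  <  k=4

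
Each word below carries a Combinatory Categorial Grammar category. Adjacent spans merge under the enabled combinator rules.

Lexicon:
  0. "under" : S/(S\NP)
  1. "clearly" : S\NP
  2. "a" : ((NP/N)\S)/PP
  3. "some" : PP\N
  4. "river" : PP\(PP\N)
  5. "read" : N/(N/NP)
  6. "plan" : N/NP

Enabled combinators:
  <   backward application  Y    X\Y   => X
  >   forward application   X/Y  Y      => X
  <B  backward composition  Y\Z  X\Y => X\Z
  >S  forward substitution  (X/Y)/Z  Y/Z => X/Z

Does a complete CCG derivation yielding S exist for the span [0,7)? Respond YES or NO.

NO

S/(S\NP) S\NP ((NP/N)\S)/PP PP\N PP\(PP\N) N/(N/NP) N/NP
CKY chart[0,7] = {NP}; S ∉ chart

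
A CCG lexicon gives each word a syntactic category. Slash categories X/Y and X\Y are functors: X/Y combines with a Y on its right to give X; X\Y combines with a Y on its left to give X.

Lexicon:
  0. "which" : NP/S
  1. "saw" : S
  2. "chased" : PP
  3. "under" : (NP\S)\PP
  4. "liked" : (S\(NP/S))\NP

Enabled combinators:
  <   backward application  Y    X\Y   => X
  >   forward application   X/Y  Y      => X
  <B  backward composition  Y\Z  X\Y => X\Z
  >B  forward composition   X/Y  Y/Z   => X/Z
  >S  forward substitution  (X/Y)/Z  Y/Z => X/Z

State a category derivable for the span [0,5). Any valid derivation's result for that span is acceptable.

[0,5] S   <
  [0,1] "which" : NP/S
  [1,5] S\(NP/S)   <
    [1,4] NP   <
      [1,2] "saw" : S
      [2,4] NP\S   <
        [2,3] "chased" : PP
        [3,4] "under" : (NP\S)\PP
    [4,5] "liked" : (S\(NP/S))\NP

S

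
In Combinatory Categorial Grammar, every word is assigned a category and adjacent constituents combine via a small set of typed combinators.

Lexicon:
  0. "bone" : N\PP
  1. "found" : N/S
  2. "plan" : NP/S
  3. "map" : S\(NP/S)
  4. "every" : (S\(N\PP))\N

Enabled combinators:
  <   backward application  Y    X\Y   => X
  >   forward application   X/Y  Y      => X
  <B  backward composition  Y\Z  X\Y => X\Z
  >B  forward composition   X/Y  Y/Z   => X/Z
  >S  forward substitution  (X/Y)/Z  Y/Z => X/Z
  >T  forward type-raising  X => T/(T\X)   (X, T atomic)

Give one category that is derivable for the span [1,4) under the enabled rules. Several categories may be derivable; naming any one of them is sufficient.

[0,5] S   <
  [0,1] "bone" : N\PP
  [1,5] S\(N\PP)   <
    [1,4] N   >
      [1,2] "found" : N/S
      [2,4] S   <
        [2,3] "plan" : NP/S
        [3,4] "map" : S\(NP/S)
    [4,5] "every" : (S\(N\PP))\N

N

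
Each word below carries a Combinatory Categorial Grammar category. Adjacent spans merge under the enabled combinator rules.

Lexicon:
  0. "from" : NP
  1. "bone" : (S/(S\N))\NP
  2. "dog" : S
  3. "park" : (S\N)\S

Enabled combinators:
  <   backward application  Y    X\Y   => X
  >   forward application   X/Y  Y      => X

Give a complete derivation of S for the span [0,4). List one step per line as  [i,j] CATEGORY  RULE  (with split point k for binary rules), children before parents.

[0,4] S   >
  [0,2] S/(S\N)   <
    [0,1] "from" : NP
    [1,2] "bone" : (S/(S\N))\NP
  [2,4] S\N   <
    [2,3] "dog" : S
    [3,4] "park" : (S\N)\S

[0,1] NP  lex  "from"
[1,2] (S/(S\N))\NP  lex  "bone"
[0,2] S/(S\N)  <  k=1
[2,3] S  lex  "dog"
[3,4] (S\N)\S  lex  "park"
[2,4] S\N  <  k=3
[0,4] S  >  k=2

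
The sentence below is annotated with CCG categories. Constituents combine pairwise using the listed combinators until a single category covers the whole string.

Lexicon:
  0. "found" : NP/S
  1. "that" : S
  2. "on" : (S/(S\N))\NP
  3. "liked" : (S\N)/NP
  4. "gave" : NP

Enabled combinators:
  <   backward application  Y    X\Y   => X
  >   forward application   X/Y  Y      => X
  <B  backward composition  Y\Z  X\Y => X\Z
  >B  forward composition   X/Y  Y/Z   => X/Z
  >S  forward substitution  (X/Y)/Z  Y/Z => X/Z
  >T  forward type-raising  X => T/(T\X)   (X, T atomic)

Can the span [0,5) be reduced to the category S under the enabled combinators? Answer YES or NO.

[0,5] S   >
  [0,3] S/(S\N)   <
    [0,2] NP   >
      [0,1] "found" : NP/S
      [1,2] "that" : S
    [2,3] "on" : (S/(S\N))\NP
  [3,5] S\N   >
    [3,4] "liked" : (S\N)/NP
    [4,5] "gave" : NP

YES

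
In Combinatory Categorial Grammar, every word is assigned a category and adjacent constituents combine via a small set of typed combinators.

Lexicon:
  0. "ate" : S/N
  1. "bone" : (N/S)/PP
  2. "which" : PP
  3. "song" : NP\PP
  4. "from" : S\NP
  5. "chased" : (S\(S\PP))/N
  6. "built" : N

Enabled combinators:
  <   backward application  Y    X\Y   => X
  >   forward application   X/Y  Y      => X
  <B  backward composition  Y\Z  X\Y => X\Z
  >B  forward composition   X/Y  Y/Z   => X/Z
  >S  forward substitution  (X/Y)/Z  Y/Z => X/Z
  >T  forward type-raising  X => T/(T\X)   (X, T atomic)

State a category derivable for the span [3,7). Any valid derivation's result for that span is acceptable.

S

[0,7] S   >
  [0,1] "ate" : S/N
  [1,7] N   >
    [1,3] N/S   >
      [1,2] "bone" : (N/S)/PP
      [2,3] "which" : PP
    [3,7] S   <
      [3,5] S\PP   <B
        [3,4] "song" : NP\PP
        [4,5] "from" : S\NP
      [5,7] S\(S\PP)   >
        [5,6] "chased" : (S\(S\PP))/N
        [6,7] "built" : N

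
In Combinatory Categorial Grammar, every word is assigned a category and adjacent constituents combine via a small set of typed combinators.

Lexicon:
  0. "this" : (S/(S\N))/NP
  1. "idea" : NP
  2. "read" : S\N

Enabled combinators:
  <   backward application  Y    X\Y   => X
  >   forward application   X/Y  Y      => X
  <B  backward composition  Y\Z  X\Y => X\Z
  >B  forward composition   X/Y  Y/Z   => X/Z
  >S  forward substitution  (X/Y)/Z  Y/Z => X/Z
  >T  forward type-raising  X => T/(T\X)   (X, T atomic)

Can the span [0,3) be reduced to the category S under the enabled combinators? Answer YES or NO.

[0,3] S   >
  [0,2] S/(S\N)   >
    [0,1] "this" : (S/(S\N))/NP
    [1,2] "idea" : NP
  [2,3] "read" : S\N

YES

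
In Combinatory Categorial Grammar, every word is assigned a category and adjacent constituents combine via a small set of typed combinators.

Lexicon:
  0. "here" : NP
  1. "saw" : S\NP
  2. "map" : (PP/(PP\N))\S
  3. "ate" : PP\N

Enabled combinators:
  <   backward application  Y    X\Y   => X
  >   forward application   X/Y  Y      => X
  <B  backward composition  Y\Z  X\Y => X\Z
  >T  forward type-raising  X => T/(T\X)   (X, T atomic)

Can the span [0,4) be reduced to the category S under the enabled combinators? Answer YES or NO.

NO

NP S\NP (PP/(PP\N))\S PP\N
CKY chart[0,4] = {N/(N\PP), NP/(NP\PP), PP, PP/(PP\PP), S/(S\PP)}; S ∉ chart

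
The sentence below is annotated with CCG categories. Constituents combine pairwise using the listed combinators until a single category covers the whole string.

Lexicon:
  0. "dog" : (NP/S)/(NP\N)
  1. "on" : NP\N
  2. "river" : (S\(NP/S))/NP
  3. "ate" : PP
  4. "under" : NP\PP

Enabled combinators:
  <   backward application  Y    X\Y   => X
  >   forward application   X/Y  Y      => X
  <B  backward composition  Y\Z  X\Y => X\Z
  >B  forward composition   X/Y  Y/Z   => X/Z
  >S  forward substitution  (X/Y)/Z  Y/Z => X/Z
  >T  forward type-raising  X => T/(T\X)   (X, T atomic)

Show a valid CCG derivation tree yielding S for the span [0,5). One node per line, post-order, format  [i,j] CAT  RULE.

[0,5] S   <
  [0,2] NP/S   >
    [0,1] "dog" : (NP/S)/(NP\N)
    [1,2] "on" : NP\N
  [2,5] S\(NP/S)   >
    [2,3] "river" : (S\(NP/S))/NP
    [3,5] NP   <
      [3,4] "ate" : PP
      [4,5] "under" : NP\PP

[0,1] (NP/S)/(NP\N)  lex  "dog"
[1,2] NP\N  lex  "on"
[0,2] NP/S  >  k=1
[2,3] (S\(NP/S))/NP  lex  "river"
[3,4] PP  lex  "ate"
[4,5] NP\PP  lex  "under"
[3,5] NP  <  k=4
[2,5] S\(NP/S)  >  k=3
[0,5] S  <  k=2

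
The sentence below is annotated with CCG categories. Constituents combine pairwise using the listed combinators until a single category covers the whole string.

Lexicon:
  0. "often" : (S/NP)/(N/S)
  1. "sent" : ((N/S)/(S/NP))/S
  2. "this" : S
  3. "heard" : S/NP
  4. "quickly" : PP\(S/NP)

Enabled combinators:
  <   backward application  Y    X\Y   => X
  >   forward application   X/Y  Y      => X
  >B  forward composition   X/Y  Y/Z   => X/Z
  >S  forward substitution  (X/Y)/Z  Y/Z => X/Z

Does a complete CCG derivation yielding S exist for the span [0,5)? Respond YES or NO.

(S/NP)/(N/S) ((N/S)/(S/NP))/S S S/NP PP\(S/NP)
CKY chart[0,5] = {PP}; S ∉ chart

NO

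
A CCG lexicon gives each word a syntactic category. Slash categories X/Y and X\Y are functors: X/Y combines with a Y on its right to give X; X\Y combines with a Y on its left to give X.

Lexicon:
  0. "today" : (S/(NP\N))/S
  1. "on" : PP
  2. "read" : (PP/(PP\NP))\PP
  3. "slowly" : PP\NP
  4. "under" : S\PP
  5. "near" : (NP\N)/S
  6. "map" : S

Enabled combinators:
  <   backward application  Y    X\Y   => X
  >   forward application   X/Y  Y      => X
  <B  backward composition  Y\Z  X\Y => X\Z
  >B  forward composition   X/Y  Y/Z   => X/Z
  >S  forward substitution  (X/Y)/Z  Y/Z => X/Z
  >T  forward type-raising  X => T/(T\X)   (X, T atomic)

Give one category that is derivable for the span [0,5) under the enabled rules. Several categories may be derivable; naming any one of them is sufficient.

S/(NP\N)

[0,7] S   >
  [0,5] S/(NP\N)   >
    [0,1] "today" : (S/(NP\N))/S
    [1,5] S   <
      [1,4] PP   >
        [1,3] PP/(PP\NP)   <
          [1,2] "on" : PP
          [2,3] "read" : (PP/(PP\NP))\PP
        [3,4] "slowly" : PP\NP
      [4,5] "under" : S\PP
  [5,7] NP\N   >
    [5,6] "near" : (NP\N)/S
    [6,7] "map" : S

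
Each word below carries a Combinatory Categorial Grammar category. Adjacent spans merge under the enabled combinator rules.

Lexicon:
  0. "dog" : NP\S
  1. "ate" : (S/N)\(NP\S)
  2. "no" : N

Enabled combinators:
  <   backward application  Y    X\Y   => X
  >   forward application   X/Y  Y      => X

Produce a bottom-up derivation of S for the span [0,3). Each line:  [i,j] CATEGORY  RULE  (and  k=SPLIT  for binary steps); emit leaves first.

[0,1] NP\S  lex  "dog"
[1,2] (S/N)\(NP\S)  lex  "ate"
[0,2] S/N  <  k=1
[2,3] N  lex  "no"
[0,3] S  >  k=2

[0,3] S   >
  [0,2] S/N   <
    [0,1] "dog" : NP\S
    [1,2] "ate" : (S/N)\(NP\S)
  [2,3] "no" : N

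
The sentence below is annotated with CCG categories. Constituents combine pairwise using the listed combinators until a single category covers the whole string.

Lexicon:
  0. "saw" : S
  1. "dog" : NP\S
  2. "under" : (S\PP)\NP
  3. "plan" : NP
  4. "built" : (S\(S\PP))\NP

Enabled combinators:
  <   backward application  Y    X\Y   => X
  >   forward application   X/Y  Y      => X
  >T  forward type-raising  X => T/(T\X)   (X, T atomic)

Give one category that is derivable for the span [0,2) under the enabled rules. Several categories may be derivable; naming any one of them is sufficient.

[0,5] S   <
  [0,3] S\PP   <
    [0,2] NP   >
      [0,1] NP/(NP\S)   >T
        [0,1] "saw" : S
      [1,2] "dog" : NP\S
    [2,3] "under" : (S\PP)\NP
  [3,5] S\(S\PP)   <
    [3,4] "plan" : NP
    [4,5] "built" : (S\(S\PP))\NP

NP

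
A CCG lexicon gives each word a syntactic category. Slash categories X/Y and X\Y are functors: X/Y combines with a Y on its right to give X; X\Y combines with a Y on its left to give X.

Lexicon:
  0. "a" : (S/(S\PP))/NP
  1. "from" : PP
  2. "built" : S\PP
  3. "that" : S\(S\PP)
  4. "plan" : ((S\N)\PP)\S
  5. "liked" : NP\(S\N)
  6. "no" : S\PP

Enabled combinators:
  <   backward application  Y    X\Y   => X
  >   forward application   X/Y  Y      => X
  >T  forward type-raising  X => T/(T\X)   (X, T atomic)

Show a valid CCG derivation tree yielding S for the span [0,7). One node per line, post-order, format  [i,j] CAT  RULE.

[0,1] (S/(S\PP))/NP  lex  "a"
[1,2] PP  lex  "from"
[2,3] S\PP  lex  "built"
[3,4] S\(S\PP)  lex  "that"
[2,4] S  <  k=3
[4,5] ((S\N)\PP)\S  lex  "plan"
[2,5] (S\N)\PP  <  k=4
[1,5] S\N  <  k=2
[5,6] NP\(S\N)  lex  "liked"
[1,6] NP  <  k=5
[0,6] S/(S\PP)  >  k=1
[6,7] S\PP  lex  "no"
[0,7] S  >  k=6

[0,7] S   >
  [0,6] S/(S\PP)   >
    [0,1] "a" : (S/(S\PP))/NP
    [1,6] NP   <
      [1,5] S\N   <
        [1,2] "from" : PP
        [2,5] (S\N)\PP   <
          [2,4] S   <
            [2,3] "built" : S\PP
            [3,4] "that" : S\(S\PP)
          [4,5] "plan" : ((S\N)\PP)\S
      [5,6] "liked" : NP\(S\N)
  [6,7] "no" : S\PP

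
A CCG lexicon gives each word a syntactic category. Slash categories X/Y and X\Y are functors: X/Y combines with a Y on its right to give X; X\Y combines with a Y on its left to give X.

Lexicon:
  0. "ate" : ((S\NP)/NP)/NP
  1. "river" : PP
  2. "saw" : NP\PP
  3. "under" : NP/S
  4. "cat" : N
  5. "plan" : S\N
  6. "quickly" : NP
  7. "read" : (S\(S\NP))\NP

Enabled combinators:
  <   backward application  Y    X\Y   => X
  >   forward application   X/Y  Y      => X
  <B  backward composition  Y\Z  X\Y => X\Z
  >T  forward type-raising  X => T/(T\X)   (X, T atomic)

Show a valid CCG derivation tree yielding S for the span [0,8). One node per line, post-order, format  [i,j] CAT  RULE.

[0,8] S   <
  [0,6] S\NP   >
    [0,3] (S\NP)/NP   >
      [0,1] "ate" : ((S\NP)/NP)/NP
      [1,3] NP   <
        [1,2] "river" : PP
        [2,3] "saw" : NP\PP
    [3,6] NP   >
      [3,4] "under" : NP/S
      [4,6] S   >
        [4,5] S/(S\N)   >T
          [4,5] "cat" : N
        [5,6] "plan" : S\N
  [6,8] S\(S\NP)   <
    [6,7] "quickly" : NP
    [7,8] "read" : (S\(S\NP))\NP

[0,1] ((S\NP)/NP)/NP  lex  "ate"
[1,2] PP  lex  "river"
[2,3] NP\PP  lex  "saw"
[1,3] NP  <  k=2
[0,3] (S\NP)/NP  >  k=1
[3,4] NP/S  lex  "under"
[4,5] N  lex  "cat"
[4,5] S/(S\N)  >T
[5,6] S\N  lex  "plan"
[4,6] S  >  k=5
[3,6] NP  >  k=4
[0,6] S\NP  >  k=3
[6,7] NP  lex  "quickly"
[7,8] (S\(S\NP))\NP  lex  "read"
[6,8] S\(S\NP)  <  k=7
[0,8] S  <  k=6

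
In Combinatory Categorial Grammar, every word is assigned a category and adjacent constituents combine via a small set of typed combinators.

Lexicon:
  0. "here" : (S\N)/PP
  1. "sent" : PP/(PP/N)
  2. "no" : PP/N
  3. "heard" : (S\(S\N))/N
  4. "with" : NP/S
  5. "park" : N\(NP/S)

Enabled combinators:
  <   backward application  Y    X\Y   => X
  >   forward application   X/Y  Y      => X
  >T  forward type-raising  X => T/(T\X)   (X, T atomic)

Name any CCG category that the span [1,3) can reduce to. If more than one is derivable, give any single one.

[0,6] S   <
  [0,3] S\N   >
    [0,1] "here" : (S\N)/PP
    [1,3] PP   >
      [1,2] "sent" : PP/(PP/N)
      [2,3] "no" : PP/N
  [3,6] S\(S\N)   >
    [3,4] "heard" : (S\(S\N))/N
    [4,6] N   <
      [4,5] "with" : NP/S
      [5,6] "park" : N\(NP/S)

PP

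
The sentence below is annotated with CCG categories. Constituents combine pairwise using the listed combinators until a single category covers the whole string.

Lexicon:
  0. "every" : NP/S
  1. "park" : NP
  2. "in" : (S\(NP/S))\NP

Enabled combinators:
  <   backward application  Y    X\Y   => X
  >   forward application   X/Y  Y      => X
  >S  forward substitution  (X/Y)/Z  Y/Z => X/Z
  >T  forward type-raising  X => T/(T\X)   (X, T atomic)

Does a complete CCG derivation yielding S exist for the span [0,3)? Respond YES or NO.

[0,3] S   <
  [0,1] "every" : NP/S
  [1,3] S\(NP/S)   <
    [1,2] "park" : NP
    [2,3] "in" : (S\(NP/S))\NP

YES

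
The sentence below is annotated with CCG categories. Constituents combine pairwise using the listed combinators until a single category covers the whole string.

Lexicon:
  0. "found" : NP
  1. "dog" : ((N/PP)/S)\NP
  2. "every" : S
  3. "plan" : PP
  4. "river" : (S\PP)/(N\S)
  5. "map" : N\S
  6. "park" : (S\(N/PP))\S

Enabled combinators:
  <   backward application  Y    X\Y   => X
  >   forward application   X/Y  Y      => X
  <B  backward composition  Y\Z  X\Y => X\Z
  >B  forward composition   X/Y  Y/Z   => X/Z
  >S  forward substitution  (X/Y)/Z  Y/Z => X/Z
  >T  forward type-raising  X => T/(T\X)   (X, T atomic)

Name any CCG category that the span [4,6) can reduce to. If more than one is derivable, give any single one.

S\PP

[0,7] S   <
  [0,3] N/PP   >
    [0,2] (N/PP)/S   <
      [0,1] "found" : NP
      [1,2] "dog" : ((N/PP)/S)\NP
    [2,3] "every" : S
  [3,7] S\(N/PP)   <
    [3,6] S   <
      [3,4] "plan" : PP
      [4,6] S\PP   >
        [4,5] "river" : (S\PP)/(N\S)
        [5,6] "map" : N\S
    [6,7] "park" : (S\(N/PP))\S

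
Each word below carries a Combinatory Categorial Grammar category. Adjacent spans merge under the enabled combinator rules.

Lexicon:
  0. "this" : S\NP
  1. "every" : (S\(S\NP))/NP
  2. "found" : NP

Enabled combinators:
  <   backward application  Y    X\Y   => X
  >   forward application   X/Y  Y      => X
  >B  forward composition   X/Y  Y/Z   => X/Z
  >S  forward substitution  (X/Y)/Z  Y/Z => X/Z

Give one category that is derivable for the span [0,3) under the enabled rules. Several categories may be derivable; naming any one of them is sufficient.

S

[0,3] S   <
  [0,1] "this" : S\NP
  [1,3] S\(S\NP)   >
    [1,2] "every" : (S\(S\NP))/NP
    [2,3] "found" : NP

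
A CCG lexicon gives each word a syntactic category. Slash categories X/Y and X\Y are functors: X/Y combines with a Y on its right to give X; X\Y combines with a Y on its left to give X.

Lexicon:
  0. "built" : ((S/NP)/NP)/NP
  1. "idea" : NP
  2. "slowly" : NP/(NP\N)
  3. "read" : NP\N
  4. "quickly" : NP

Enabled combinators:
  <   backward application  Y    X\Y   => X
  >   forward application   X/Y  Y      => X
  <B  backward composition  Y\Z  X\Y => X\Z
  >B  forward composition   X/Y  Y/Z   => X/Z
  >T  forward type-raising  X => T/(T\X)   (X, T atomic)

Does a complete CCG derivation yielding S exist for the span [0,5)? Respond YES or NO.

YES

[0,5] S   >
  [0,4] S/NP   >
    [0,2] (S/NP)/NP   >
      [0,1] "built" : ((S/NP)/NP)/NP
      [1,2] "idea" : NP
    [2,4] NP   >
      [2,3] "slowly" : NP/(NP\N)
      [3,4] "read" : NP\N
  [4,5] "quickly" : NP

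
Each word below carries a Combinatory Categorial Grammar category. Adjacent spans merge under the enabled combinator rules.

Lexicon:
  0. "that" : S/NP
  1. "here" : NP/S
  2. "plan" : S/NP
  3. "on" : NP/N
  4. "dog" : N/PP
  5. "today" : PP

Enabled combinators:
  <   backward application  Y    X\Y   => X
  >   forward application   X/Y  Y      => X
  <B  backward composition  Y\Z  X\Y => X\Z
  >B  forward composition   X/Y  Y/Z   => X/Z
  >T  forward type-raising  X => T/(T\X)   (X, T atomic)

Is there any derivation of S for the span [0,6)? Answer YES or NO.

[0,6] S   >
  [0,4] S/N   >B
    [0,1] "that" : S/NP
    [1,4] NP/N   >B
      [1,3] NP/NP   >B
        [1,2] "here" : NP/S
        [2,3] "plan" : S/NP
      [3,4] "on" : NP/N
  [4,6] N   >
    [4,5] "dog" : N/PP
    [5,6] "today" : PP

YES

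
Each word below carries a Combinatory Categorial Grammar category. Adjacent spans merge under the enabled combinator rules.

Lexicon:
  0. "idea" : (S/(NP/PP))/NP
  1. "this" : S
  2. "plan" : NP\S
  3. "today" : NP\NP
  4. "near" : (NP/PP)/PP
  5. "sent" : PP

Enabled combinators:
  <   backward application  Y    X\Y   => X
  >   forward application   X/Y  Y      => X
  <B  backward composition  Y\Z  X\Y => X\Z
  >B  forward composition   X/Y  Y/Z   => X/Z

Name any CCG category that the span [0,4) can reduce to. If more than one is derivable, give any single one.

S/(NP/PP)

[0,6] S   >
  [0,4] S/(NP/PP)   >
    [0,1] "idea" : (S/(NP/PP))/NP
    [1,4] NP   <
      [1,2] "this" : S
      [2,4] NP\S   <B
        [2,3] "plan" : NP\S
        [3,4] "today" : NP\NP
  [4,6] NP/PP   >
    [4,5] "near" : (NP/PP)/PP
    [5,6] "sent" : PP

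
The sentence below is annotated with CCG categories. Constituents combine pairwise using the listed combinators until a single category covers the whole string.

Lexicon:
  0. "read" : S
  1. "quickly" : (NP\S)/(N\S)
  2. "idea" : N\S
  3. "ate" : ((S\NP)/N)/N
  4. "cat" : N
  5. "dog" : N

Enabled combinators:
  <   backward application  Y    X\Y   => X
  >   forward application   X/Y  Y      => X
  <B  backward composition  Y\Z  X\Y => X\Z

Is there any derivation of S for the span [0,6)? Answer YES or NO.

YES

[0,6] S   <
  [0,3] NP   <
    [0,1] "read" : S
    [1,3] NP\S   >
      [1,2] "quickly" : (NP\S)/(N\S)
      [2,3] "idea" : N\S
  [3,6] S\NP   >
    [3,5] (S\NP)/N   >
      [3,4] "ate" : ((S\NP)/N)/N
      [4,5] "cat" : N
    [5,6] "dog" : N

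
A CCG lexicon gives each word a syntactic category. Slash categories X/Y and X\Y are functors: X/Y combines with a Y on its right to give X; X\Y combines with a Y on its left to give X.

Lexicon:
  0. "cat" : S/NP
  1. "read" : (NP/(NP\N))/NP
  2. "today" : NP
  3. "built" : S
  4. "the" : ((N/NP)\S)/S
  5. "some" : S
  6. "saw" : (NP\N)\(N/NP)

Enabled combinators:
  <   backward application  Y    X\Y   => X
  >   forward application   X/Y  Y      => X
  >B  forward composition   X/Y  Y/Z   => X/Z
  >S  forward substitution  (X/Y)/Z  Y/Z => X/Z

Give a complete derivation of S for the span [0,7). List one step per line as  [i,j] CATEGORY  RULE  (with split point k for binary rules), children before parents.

[0,7] S   >
  [0,1] "cat" : S/NP
  [1,7] NP   >
    [1,3] NP/(NP\N)   >
      [1,2] "read" : (NP/(NP\N))/NP
      [2,3] "today" : NP
    [3,7] NP\N   <
      [3,6] N/NP   <
        [3,4] "built" : S
        [4,6] (N/NP)\S   >
          [4,5] "the" : ((N/NP)\S)/S
          [5,6] "some" : S
      [6,7] "saw" : (NP\N)\(N/NP)

[0,1] S/NP  lex  "cat"
[1,2] (NP/(NP\N))/NP  lex  "read"
[2,3] NP  lex  "today"
[1,3] NP/(NP\N)  >  k=2
[3,4] S  lex  "built"
[4,5] ((N/NP)\S)/S  lex  "the"
[5,6] S  lex  "some"
[4,6] (N/NP)\S  >  k=5
[3,6] N/NP  <  k=4
[6,7] (NP\N)\(N/NP)  lex  "saw"
[3,7] NP\N  <  k=6
[1,7] NP  >  k=3
[0,7] S  >  k=1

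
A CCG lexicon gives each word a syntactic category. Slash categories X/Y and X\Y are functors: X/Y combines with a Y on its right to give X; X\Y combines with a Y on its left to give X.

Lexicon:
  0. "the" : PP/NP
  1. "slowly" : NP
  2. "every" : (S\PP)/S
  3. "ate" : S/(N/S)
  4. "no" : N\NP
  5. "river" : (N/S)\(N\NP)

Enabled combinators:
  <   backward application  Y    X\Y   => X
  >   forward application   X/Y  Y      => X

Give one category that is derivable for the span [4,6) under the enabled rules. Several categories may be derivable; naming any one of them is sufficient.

N/S

[0,6] S   <
  [0,2] PP   >
    [0,1] "the" : PP/NP
    [1,2] "slowly" : NP
  [2,6] S\PP   >
    [2,3] "every" : (S\PP)/S
    [3,6] S   >
      [3,4] "ate" : S/(N/S)
      [4,6] N/S   <
        [4,5] "no" : N\NP
        [5,6] "river" : (N/S)\(N\NP)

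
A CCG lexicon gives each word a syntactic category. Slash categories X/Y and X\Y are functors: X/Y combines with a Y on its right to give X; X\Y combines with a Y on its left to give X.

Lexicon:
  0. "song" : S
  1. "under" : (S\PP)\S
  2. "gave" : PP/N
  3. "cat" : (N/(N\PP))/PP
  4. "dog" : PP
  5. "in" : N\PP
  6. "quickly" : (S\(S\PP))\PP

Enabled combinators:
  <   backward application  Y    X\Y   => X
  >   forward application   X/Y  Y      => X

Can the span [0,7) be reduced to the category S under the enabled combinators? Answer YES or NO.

YES

[0,7] S   <
  [0,2] S\PP   <
    [0,1] "song" : S
    [1,2] "under" : (S\PP)\S
  [2,7] S\(S\PP)   <
    [2,6] PP   >
      [2,3] "gave" : PP/N
      [3,6] N   >
        [3,5] N/(N\PP)   >
          [3,4] "cat" : (N/(N\PP))/PP
          [4,5] "dog" : PP
        [5,6] "in" : N\PP
    [6,7] "quickly" : (S\(S\PP))\PP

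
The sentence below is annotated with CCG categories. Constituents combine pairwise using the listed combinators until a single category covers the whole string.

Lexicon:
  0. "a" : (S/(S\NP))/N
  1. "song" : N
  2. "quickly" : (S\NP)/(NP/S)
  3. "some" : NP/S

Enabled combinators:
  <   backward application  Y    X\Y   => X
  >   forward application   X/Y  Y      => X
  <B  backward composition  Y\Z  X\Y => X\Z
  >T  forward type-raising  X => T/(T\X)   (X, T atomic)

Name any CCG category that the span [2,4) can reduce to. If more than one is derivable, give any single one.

S\NP

[0,4] S   >
  [0,2] S/(S\NP)   >
    [0,1] "a" : (S/(S\NP))/N
    [1,2] "song" : N
  [2,4] S\NP   >
    [2,3] "quickly" : (S\NP)/(NP/S)
    [3,4] "some" : NP/S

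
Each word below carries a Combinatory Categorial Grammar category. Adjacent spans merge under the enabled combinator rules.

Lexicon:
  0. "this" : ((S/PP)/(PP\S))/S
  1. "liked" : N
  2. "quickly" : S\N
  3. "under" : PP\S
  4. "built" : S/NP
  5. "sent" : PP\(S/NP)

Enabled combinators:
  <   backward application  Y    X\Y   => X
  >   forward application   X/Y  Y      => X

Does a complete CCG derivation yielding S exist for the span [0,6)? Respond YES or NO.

[0,6] S   >
  [0,4] S/PP   >
    [0,3] (S/PP)/(PP\S)   >
      [0,1] "this" : ((S/PP)/(PP\S))/S
      [1,3] S   <
        [1,2] "liked" : N
        [2,3] "quickly" : S\N
    [3,4] "under" : PP\S
  [4,6] PP   <
    [4,5] "built" : S/NP
    [5,6] "sent" : PP\(S/NP)

YES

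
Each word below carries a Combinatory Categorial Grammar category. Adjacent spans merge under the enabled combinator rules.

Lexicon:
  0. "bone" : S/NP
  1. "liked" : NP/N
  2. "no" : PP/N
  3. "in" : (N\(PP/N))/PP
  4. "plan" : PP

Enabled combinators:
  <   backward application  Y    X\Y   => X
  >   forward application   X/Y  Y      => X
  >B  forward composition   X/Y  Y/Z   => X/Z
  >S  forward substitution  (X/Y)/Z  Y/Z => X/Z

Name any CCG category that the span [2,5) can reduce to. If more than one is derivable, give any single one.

N

[0,5] S   >
  [0,2] S/N   >B
    [0,1] "bone" : S/NP
    [1,2] "liked" : NP/N
  [2,5] N   <
    [2,3] "no" : PP/N
    [3,5] N\(PP/N)   >
      [3,4] "in" : (N\(PP/N))/PP
      [4,5] "plan" : PP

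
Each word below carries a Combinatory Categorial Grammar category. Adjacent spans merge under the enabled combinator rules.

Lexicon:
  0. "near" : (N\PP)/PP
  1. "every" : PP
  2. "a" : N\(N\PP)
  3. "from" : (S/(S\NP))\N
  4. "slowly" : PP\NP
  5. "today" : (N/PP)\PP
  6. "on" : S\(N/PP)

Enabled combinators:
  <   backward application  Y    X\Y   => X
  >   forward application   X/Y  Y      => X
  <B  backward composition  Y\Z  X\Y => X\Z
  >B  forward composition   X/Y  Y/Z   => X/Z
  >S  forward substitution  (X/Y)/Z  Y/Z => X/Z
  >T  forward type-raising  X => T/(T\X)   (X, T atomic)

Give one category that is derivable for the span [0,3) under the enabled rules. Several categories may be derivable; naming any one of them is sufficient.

N

[0,7] S   >
  [0,4] S/(S\NP)   <
    [0,3] N   <
      [0,2] N\PP   >
        [0,1] "near" : (N\PP)/PP
        [1,2] "every" : PP
      [2,3] "a" : N\(N\PP)
    [3,4] "from" : (S/(S\NP))\N
  [4,7] S\NP   <B
    [4,5] "slowly" : PP\NP
    [5,7] S\PP   <B
      [5,6] "today" : (N/PP)\PP
      [6,7] "on" : S\(N/PP)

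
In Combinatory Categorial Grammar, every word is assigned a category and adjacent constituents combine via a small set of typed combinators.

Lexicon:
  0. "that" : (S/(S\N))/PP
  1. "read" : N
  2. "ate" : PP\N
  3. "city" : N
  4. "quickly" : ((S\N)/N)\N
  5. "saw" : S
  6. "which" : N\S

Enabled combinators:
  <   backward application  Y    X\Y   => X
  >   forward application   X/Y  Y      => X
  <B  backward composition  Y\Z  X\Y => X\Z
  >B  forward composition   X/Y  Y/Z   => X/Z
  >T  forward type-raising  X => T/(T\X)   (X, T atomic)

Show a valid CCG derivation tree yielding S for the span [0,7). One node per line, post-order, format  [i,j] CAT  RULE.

[0,7] S   >
  [0,3] S/(S\N)   >
    [0,1] "that" : (S/(S\N))/PP
    [1,3] PP   <
      [1,2] "read" : N
      [2,3] "ate" : PP\N
  [3,7] S\N   >
    [3,5] (S\N)/N   <
      [3,4] "city" : N
      [4,5] "quickly" : ((S\N)/N)\N
    [5,7] N   <
      [5,6] "saw" : S
      [6,7] "which" : N\S

[0,1] (S/(S\N))/PP  lex  "that"
[1,2] N  lex  "read"
[2,3] PP\N  lex  "ate"
[1,3] PP  <  k=2
[0,3] S/(S\N)  >  k=1
[3,4] N  lex  "city"
[4,5] ((S\N)/N)\N  lex  "quickly"
[3,5] (S\N)/N  <  k=4
[5,6] S  lex  "saw"
[6,7] N\S  lex  "which"
[5,7] N  <  k=6
[3,7] S\N  >  k=5
[0,7] S  >  k=3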